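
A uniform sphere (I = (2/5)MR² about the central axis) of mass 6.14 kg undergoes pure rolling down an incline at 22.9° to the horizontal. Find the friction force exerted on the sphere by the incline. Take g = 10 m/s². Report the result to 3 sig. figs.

For this body I = (2/5)MR², i.e. k = I/(MR²) = 0.4.
Along the incline Mg sinθ − f = Ma, and torque about the center fR = Iα = kMR²(a/R) gives f = kMa.
Combining, a = g sinθ/(1+k) and f = kMa = kMg sinθ/(1+k).
f = 0.4 × 6.14 × 10 × sin22.9° / 1.4 ≈ 6.83 N.

f ≈ 6.83 N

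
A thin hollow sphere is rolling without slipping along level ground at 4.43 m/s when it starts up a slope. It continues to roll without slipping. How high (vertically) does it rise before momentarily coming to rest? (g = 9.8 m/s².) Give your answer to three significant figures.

h ≈ 1.67 m

For this body I = (2/3)MR², i.e. k = I/(MR²) = 2/3.
Rolling without slipping gives ω = v/R, so the total kinetic energy is ½Mv² + ½Iω² = ½(1+k)Mv² = (5/6)Mv².
All of this converts to potential energy at the highest point: (5/6)Mv₀² = Mgh.
Thus h = (1+k)v₀²/(2g) = 1.667 × 4.43² / (2 × 9.8) ≈ 1.67 m.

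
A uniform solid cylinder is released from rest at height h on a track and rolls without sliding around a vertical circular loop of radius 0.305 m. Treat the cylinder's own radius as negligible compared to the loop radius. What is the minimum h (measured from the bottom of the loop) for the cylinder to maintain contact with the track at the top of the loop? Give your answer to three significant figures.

For this body I = (1/2)MR², i.e. k = I/(MR²) = 0.5.
At the top, contact is just lost when gravity alone supplies the centripetal force: Mg = Mv_top²/r, i.e. v_top² = gr.
With ω = v/R, the kinetic energy at speed v is ½(1+k)Mv² = (3/4)Mv².
Energy conservation from release (height h) to the top (height 2r): Mgh = Mg(2r) + (3/4)M·gr.
Thus h_min = 2r + (1+k)r/2 = r(2 + 1.5/2) = 0.305 × 2.75 ≈ 0.839 m.

h_min ≈ 0.839 m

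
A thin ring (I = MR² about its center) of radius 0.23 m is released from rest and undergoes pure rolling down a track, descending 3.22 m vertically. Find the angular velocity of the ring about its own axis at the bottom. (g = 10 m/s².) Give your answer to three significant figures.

For this body I = MR², i.e. k = I/(MR²) = 1.
Rolling without slipping gives ω = v/R, so the total kinetic energy is ½Mv² + ½Iω² = ½(1+k)Mv² = Mv².
Energy conservation Mgh = ½(1+k)Mv² gives v = √(2gh/(1+k)) = √(2 × 10 × 3.22 / 2) = 5.675 m/s.
The angular speed follows from ω = v/R = 5.675/0.23 ≈ 24.7 rad/s.

ω ≈ 24.7 rad/s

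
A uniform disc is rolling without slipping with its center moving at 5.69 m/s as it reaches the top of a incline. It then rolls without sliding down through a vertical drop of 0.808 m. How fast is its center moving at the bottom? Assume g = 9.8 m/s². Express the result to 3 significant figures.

Here I = (1/2)MR², so the shape factor k = I/(MR²) = 0.5.
Rolling without slipping gives ω = v/R, so the total kinetic energy is ½Mv² + ½Iω² = ½(1+k)Mv² = (3/4)Mv².
Conserving energy between top and bottom: (3/4)Mv² = (3/4)Mv₀² + Mgh, hence v² = v₀² + 2gh/(1+k).
v = √(5.69² + 2×9.8×0.808/1.5) = √42.93 ≈ 6.55 m/s.

v ≈ 6.55 m/s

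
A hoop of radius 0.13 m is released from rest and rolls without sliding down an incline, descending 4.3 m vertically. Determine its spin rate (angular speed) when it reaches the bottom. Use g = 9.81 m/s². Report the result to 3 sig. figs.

ω ≈ 50.0 rad/s

For this body I = MR², i.e. k = I/(MR²) = 1.
Rolling without slipping gives ω = v/R, so the total kinetic energy is ½Mv² + ½Iω² = ½(1+k)Mv² = Mv².
Energy conservation Mgh = ½(1+k)Mv² gives v = √(2gh/(1+k)) = √(2 × 9.81 × 4.3 / 2) = 6.495 m/s.
Then ω = v/R = 6.495 / 0.13 ≈ 50.0 rad/s.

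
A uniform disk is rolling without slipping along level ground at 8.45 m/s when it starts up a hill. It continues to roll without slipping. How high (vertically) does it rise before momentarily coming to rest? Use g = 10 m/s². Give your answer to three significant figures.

h ≈ 5.36 m

With I = (1/2)MR², the ratio k = I/(MR²) is 0.5.
Pure rolling means v = ωR; then KE = ½Mv² + ½I(v/R)² = ½(1+k)Mv² = (3/4)Mv².
All of this converts to potential energy at the highest point: (3/4)Mv₀² = Mgh.
Thus h = (1+k)v₀²/(2g) = 1.5 × 8.45² / (2 × 10) ≈ 5.36 m.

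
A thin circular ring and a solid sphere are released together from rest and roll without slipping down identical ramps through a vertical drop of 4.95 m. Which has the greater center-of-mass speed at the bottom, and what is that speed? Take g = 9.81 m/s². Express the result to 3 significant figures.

For rolling without slipping, Mgh = ½(1+k)Mv² where k = I/(MR²), so v = √(2gh/(1+k)).
Thin circular ring: k = 1, giving v = √(2×9.81×4.95/2) = 6.968 m/s.
Solid sphere: k = 0.4, giving v = √(2×9.81×4.95/1.4) = 8.329 m/s.
The smaller k wins: the solid sphere, at ≈ 8.33 m/s.

the solid sphere, at v ≈ 8.33 m/s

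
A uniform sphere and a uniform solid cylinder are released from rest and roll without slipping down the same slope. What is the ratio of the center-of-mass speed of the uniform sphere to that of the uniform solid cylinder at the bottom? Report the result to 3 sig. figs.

Each satisfies Mgh = ½(1+k)Mv² with k = I/(MR²), so v ∝ 1/√(1+k).
For the uniform sphere k = 0.4; for the uniform solid cylinder k = 0.5.
v₁/v₂ = √((1+k₂)/(1+k₁)) = √(1.5/1.4) ≈ 1.04.

v_ratio ≈ 1.04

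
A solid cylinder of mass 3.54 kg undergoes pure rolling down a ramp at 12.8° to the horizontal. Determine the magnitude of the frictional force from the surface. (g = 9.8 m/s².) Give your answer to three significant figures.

f ≈ 2.56 N

Here I = (1/2)MR², so the shape factor k = I/(MR²) = 0.5.
Newton's second law down the slope: Mg sinθ − f = Ma. The torque equation fR = Iα (with α = a/R) gives f = kMa.
Combining, a = g sinθ/(1+k) and f = kMa = kMg sinθ/(1+k).
f = 0.5 × 3.54 × 9.8 × sin12.8° / 1.5 ≈ 2.56 N.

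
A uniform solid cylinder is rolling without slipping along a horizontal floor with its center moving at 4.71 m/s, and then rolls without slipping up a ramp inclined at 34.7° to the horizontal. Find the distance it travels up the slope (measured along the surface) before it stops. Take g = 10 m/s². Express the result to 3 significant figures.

d ≈ 2.92 m

Here I = (1/2)MR², so the shape factor k = I/(MR²) = 0.5.
Pure rolling means v = ωR; then KE = ½Mv² + ½I(v/R)² = ½(1+k)Mv² = (3/4)Mv².
Setting this equal to Mgh gives the vertical rise h = (1+k)v₀²/(2g) = 1.5×4.71²/(2×10) = 1.664 m.
Along the incline, d = h/sinθ = 1.664/sin34.7° ≈ 2.92 m.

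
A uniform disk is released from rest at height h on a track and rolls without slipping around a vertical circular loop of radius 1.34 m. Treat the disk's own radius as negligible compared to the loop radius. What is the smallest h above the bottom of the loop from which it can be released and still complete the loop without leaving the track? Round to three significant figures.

h_min ≈ 3.69 m

For this body I = (1/2)MR², i.e. k = I/(MR²) = 0.5.
At the top of the loop, the minimum-contact condition is Mg = Mv_top²/r, so v_top² = gr.
With ω = v/R, the kinetic energy at speed v is ½(1+k)Mv² = (3/4)Mv².
Energy conservation from release (height h) to the top (height 2r): Mgh = Mg(2r) + (3/4)M·gr.
Thus h_min = 2r + (1+k)r/2 = r(2 + 1.5/2) = 1.34 × 2.75 ≈ 3.69 m.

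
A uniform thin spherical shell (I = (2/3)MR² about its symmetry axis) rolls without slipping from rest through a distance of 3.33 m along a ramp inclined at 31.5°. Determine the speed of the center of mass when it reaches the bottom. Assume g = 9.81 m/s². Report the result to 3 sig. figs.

For this body I = (2/3)MR², i.e. k = I/(MR²) = 2/3.
Since it rolls without slipping, ω = v/R and KE = ½Mv² + ½Iω² = ½(1+k)Mv² = (5/6)Mv².
The vertical drop is h = L sinθ = 3.33 × sin31.5° = 1.74 m.
Setting Mgh = (5/6)Mv² gives v = √(2gh/(1+k)) = √(2·9.81·1.74/1.667) ≈ 4.53 m/s.

v ≈ 4.53 m/s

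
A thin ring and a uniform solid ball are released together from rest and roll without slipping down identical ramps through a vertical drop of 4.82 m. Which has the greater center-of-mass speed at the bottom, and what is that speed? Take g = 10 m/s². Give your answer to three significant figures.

the uniform solid ball, at v ≈ 8.30 m/s

For rolling without slipping, Mgh = ½(1+k)Mv² where k = I/(MR²), so v = √(2gh/(1+k)).
Thin ring: k = 1, giving v = √(2×10×4.82/2) = 6.943 m/s.
Uniform solid ball: k = 0.4, giving v = √(2×10×4.82/1.4) = 8.298 m/s.
The smaller k wins: the uniform solid ball, at ≈ 8.30 m/s.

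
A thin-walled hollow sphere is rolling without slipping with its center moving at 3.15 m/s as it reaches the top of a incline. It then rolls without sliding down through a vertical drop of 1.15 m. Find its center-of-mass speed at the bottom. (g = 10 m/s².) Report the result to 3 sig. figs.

Here I = (2/3)MR², so the shape factor k = I/(MR²) = 2/3.
Since it rolls without slipping, ω = v/R and KE = ½Mv² + ½Iω² = ½(1+k)Mv² = (5/6)Mv².
Energy conservation: (5/6)Mv₀² + Mgh = (5/6)Mv², so v² = v₀² + 2gh/(1+k).
v = √(3.15² + 2×10×1.15/1.667) = √23.72 ≈ 4.87 m/s.

v ≈ 4.87 m/s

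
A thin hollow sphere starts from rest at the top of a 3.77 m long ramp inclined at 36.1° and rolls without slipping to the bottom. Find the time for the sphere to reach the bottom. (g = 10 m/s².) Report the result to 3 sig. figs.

t ≈ 1.46 s

For this body I = (2/3)MR², i.e. k = I/(MR²) = 2/3.
Newton's second law down the slope: Mg sinθ − f = Ma. The torque equation fR = Iα (with α = a/R) gives f = kMa.
Hence a = g sinθ/(1+k) = 10×sin36.1°/1.667 = 3.535 m/s².
Starting from rest, L = ½at², so t = √(2L/a) = √(2×3.77/3.535) ≈ 1.46 s.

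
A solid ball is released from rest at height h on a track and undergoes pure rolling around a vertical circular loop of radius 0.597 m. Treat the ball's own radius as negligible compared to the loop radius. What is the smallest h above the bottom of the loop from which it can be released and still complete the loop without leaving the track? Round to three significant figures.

For this body I = (2/5)MR², i.e. k = I/(MR²) = 0.4.
At the top, contact is just lost when gravity alone supplies the centripetal force: Mg = Mv_top²/r, i.e. v_top² = gr.
With ω = v/R, the kinetic energy at speed v is ½(1+k)Mv² = (7/10)Mv².
Energy conservation from release (height h) to the top (height 2r): Mgh = Mg(2r) + (7/10)M·gr.
Thus h_min = 2r + (1+k)r/2 = r(2 + 1.4/2) = 0.597 × 2.7 ≈ 1.61 m.

h_min ≈ 1.61 m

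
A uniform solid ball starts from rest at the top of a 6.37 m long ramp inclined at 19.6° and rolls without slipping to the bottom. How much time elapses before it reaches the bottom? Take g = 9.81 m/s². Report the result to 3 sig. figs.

t ≈ 2.33 s

The moment of inertia is (2/5)MR², giving k ≡ I/(MR²) = 0.4.
Translational: Mg sinθ − f = Ma. Rotational about the CM: fR = Iα = kMRa, so f = kMa.
Hence a = g sinθ/(1+k) = 9.81×sin19.6°/1.4 = 2.351 m/s².
With constant a from rest, t = √(2L/a) = √(2·6.37/2.351) ≈ 2.33 s.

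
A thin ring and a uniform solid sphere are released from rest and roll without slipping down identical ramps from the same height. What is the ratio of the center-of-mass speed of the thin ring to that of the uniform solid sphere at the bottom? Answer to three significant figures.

v_ratio ≈ 0.837

Each satisfies Mgh = ½(1+k)Mv² with k = I/(MR²), so v ∝ 1/√(1+k).
For the thin ring k = 1; for the uniform solid sphere k = 0.4.
v₁/v₂ = √((1+k₂)/(1+k₁)) = √(1.4/2) ≈ 0.837.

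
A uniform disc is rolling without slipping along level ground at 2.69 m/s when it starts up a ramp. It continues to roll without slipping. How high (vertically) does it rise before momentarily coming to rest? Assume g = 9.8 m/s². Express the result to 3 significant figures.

For this body I = (1/2)MR², i.e. k = I/(MR²) = 0.5.
The rolling condition ω = v/R makes the rotational term ½I(v/R)² = ½kMv², so KE_total = ½(1+k)Mv² = (3/4)Mv².
At the top the kinetic energy is zero, so (3/4)Mv₀² = Mgh.
Thus h = (1+k)v₀²/(2g) = 1.5 × 2.69² / (2 × 9.8) ≈ 0.554 m.

h ≈ 0.554 m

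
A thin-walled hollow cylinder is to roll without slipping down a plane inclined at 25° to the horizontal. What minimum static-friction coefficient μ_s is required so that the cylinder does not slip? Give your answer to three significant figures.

Here I = MR², so the shape factor k = I/(MR²) = 1.
Newton's second law down the slope: Mg sinθ − f = Ma. The torque equation fR = Iα (with α = a/R) gives f = kMa.
These give a = g sinθ/(1+k) and the required friction f = kMg sinθ/(1+k).
The normal force is N = Mg cosθ, so μ_min = f/N = k tanθ/(1+k).
μ_min = 1 × tan25° / 2 ≈ 0.233.

μ_min ≈ 0.233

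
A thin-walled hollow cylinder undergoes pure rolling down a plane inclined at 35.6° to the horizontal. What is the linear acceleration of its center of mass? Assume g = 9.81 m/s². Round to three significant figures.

For this body I = MR², i.e. k = I/(MR²) = 1.
Along the incline Mg sinθ − f = Ma, and torque about the center fR = Iα = kMR²(a/R) gives f = kMa.
Eliminating f: Mg sinθ = (1+k)Ma, so a = g sinθ/(1+k) = 9.81 × sin35.6° / 2 ≈ 2.86 m/s².

a ≈ 2.86 m/s²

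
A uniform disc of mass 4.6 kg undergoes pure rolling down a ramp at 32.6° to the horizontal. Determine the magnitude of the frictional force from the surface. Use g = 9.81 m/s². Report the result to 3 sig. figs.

With I = (1/2)MR², the ratio k = I/(MR²) is 0.5.
Translational: Mg sinθ − f = Ma. Rotational about the CM: fR = Iα = kMRa, so f = kMa.
Combining, a = g sinθ/(1+k) and f = kMa = kMg sinθ/(1+k).
f = 0.5 × 4.6 × 9.81 × sin32.6° / 1.5 ≈ 8.10 N.

f ≈ 8.10 N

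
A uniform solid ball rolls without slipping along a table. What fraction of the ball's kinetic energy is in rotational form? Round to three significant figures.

With I = (2/5)MR², the ratio k = I/(MR²) is 0.4.
Since ω = v/R, the translational part is ½Mv² and the rotational part is ½I(v/R)² = ½kMv²; the total is ½(1+k)Mv².
The rotational fraction is therefore k/(1+k) = 0.4/1.4 ≈ 0.286.

fraction ≈ 0.286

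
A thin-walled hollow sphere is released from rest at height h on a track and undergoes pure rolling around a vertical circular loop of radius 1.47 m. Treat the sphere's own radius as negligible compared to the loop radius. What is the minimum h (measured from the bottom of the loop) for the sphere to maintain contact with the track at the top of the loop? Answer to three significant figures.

Here I = (2/3)MR², so the shape factor k = I/(MR²) = 2/3.
At the top, contact is just lost when gravity alone supplies the centripetal force: Mg = Mv_top²/r, i.e. v_top² = gr.
With ω = v/R, the kinetic energy at speed v is ½(1+k)Mv² = (5/6)Mv².
Energy conservation from release (height h) to the top (height 2r): Mgh = Mg(2r) + (5/6)M·gr.
Thus h_min = 2r + (1+k)r/2 = r(2 + 1.667/2) = 1.47 × 2.833 ≈ 4.17 m.

h_min ≈ 4.17 m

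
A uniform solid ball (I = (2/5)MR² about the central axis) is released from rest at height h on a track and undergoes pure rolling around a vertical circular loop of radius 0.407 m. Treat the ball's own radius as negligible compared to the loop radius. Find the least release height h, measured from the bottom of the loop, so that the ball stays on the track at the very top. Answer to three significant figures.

With I = (2/5)MR², the ratio k = I/(MR²) is 0.4.
At the top, contact is just lost when gravity alone supplies the centripetal force: Mg = Mv_top²/r, i.e. v_top² = gr.
With ω = v/R, the kinetic energy at speed v is ½(1+k)Mv² = (7/10)Mv².
Energy conservation from release (height h) to the top (height 2r): Mgh = Mg(2r) + (7/10)M·gr.
Thus h_min = 2r + (1+k)r/2 = r(2 + 1.4/2) = 0.407 × 2.7 ≈ 1.10 m.

h_min ≈ 1.10 m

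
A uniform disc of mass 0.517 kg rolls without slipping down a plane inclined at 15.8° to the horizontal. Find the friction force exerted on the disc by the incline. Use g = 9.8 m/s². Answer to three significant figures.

f ≈ 0.460 N

Here I = (1/2)MR², so the shape factor k = I/(MR²) = 0.5.
Along the incline Mg sinθ − f = Ma, and torque about the center fR = Iα = kMR²(a/R) gives f = kMa.
Combining, a = g sinθ/(1+k) and f = kMa = kMg sinθ/(1+k).
f = 0.5 × 0.517 × 9.8 × sin15.8° / 1.5 ≈ 0.460 N.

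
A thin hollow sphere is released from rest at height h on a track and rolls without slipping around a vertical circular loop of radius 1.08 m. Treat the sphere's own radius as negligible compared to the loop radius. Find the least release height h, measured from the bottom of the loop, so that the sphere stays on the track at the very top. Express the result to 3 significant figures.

h_min ≈ 3.06 m

Here I = (2/3)MR², so the shape factor k = I/(MR²) = 2/3.
At the top of the loop, the minimum-contact condition is Mg = Mv_top²/r, so v_top² = gr.
With ω = v/R, the kinetic energy at speed v is ½(1+k)Mv² = (5/6)Mv².
Energy conservation from release (height h) to the top (height 2r): Mgh = Mg(2r) + (5/6)M·gr.
Thus h_min = 2r + (1+k)r/2 = r(2 + 1.667/2) = 1.08 × 2.833 ≈ 3.06 m.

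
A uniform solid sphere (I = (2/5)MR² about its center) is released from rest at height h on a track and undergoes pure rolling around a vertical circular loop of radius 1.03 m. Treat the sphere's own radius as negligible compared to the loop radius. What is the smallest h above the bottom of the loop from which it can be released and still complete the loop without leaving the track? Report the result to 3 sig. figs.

h_min ≈ 2.78 m

The moment of inertia is (2/5)MR², giving k ≡ I/(MR²) = 0.4.
At the top, contact is just lost when gravity alone supplies the centripetal force: Mg = Mv_top²/r, i.e. v_top² = gr.
With ω = v/R, the kinetic energy at speed v is ½(1+k)Mv² = (7/10)Mv².
Energy conservation from release (height h) to the top (height 2r): Mgh = Mg(2r) + (7/10)M·gr.
Thus h_min = 2r + (1+k)r/2 = r(2 + 1.4/2) = 1.03 × 2.7 ≈ 2.78 m.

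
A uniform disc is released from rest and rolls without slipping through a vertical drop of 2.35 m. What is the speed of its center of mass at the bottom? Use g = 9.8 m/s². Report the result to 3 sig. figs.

With I = (1/2)MR², the ratio k = I/(MR²) is 0.5.
Rolling without slipping gives ω = v/R, so the total kinetic energy is ½Mv² + ½Iω² = ½(1+k)Mv² = (3/4)Mv².
Energy conservation: Mgh = (3/4)Mv², so v = √(2gh/(1+k)) = √(2 × 9.8 × 2.35 / 1.5) ≈ 5.54 m/s.

v ≈ 5.54 m/s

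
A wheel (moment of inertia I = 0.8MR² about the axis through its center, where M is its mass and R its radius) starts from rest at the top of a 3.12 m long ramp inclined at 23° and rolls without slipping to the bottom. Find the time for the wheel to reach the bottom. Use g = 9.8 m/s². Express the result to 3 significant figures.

t ≈ 1.71 s

For this body I = 0.8MR², i.e. k = I/(MR²) = 0.8.
Translational: Mg sinθ − f = Ma. Rotational about the CM: fR = Iα = kMRa, so f = kMa.
Hence a = g sinθ/(1+k) = 9.8×sin23°/1.8 = 2.127 m/s².
Starting from rest, L = ½at², so t = √(2L/a) = √(2×3.12/2.127) ≈ 1.71 s.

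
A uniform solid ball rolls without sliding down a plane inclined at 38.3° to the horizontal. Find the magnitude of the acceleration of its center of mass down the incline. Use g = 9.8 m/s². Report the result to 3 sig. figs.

a ≈ 4.34 m/s²

For this body I = (2/5)MR², i.e. k = I/(MR²) = 0.4.
Newton's second law down the slope: Mg sinθ − f = Ma. The torque equation fR = Iα (with α = a/R) gives f = kMa.
Eliminating f: Mg sinθ = (1+k)Ma, so a = g sinθ/(1+k) = 9.8 × sin38.3° / 1.4 ≈ 4.34 m/s².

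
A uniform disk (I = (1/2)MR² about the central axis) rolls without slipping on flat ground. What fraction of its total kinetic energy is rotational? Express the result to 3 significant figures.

With I = (1/2)MR², the ratio k = I/(MR²) is 0.5.
With ω = v/R, KE_trans = ½Mv² and KE_rot = ½Iω² = ½kMv², so KE_total = ½(1+k)Mv².
The rotational fraction is therefore k/(1+k) = 0.5/1.5 ≈ 0.333.

fraction ≈ 0.333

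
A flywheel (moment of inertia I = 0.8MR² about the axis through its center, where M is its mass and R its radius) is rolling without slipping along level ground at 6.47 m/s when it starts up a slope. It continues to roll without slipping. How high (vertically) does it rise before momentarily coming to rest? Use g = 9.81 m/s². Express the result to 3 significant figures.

For this body I = 0.8MR², i.e. k = I/(MR²) = 0.8.
Pure rolling means v = ωR; then KE = ½Mv² + ½I(v/R)² = ½(1+k)Mv² = (9/10)Mv².
At the top the kinetic energy is zero, so (9/10)Mv₀² = Mgh.
Thus h = (1+k)v₀²/(2g) = 1.8 × 6.47² / (2 × 9.81) ≈ 3.84 m.

h ≈ 3.84 m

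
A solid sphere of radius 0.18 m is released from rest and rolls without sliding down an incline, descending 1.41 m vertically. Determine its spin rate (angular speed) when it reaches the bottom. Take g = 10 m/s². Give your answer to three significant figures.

Here I = (2/5)MR², so the shape factor k = I/(MR²) = 0.4.
The rolling condition ω = v/R makes the rotational term ½I(v/R)² = ½kMv², so KE_total = ½(1+k)Mv² = (7/10)Mv².
Energy conservation Mgh = ½(1+k)Mv² gives v = √(2gh/(1+k)) = √(2 × 10 × 1.41 / 1.4) = 4.488 m/s.
Then ω = v/R = 4.488 / 0.18 ≈ 24.9 rad/s.

ω ≈ 24.9 rad/s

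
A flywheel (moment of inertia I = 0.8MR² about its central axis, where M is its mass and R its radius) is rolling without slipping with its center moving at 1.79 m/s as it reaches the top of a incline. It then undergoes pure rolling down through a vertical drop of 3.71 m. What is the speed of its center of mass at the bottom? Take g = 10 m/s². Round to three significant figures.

With I = 0.8MR², the ratio k = I/(MR²) is 0.8.
The rolling condition ω = v/R makes the rotational term ½I(v/R)² = ½kMv², so KE_total = ½(1+k)Mv² = (9/10)Mv².
Energy conservation: (9/10)Mv₀² + Mgh = (9/10)Mv², so v² = v₀² + 2gh/(1+k).
v = √(1.79² + 2×10×3.71/1.8) = √44.43 ≈ 6.67 m/s.

v ≈ 6.67 m/s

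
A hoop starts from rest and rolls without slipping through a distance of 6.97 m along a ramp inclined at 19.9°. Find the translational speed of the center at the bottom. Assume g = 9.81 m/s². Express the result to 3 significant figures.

Here I = MR², so the shape factor k = I/(MR²) = 1.
Since it rolls without slipping, ω = v/R and KE = ½Mv² + ½Iω² = ½(1+k)Mv² = Mv².
The vertical drop is h = L sinθ = 6.97 × sin19.9° = 2.372 m.
Setting Mgh = Mv² gives v = √(2gh/(1+k)) = √(2·9.81·2.372/2) ≈ 4.82 m/s.

v ≈ 4.82 m/s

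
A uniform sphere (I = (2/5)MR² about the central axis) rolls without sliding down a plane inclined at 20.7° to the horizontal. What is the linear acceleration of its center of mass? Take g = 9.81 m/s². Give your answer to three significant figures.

With I = (2/5)MR², the ratio k = I/(MR²) is 0.4.
Along the incline Mg sinθ − f = Ma, and torque about the center fR = Iα = kMR²(a/R) gives f = kMa.
Eliminating f: Mg sinθ = (1+k)Ma, so a = g sinθ/(1+k) = 9.81 × sin20.7° / 1.4 ≈ 2.48 m/s².

a ≈ 2.48 m/s²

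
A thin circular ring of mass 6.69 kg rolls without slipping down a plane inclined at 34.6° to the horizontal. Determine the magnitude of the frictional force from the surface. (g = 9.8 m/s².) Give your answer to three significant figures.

The moment of inertia is MR², giving k ≡ I/(MR²) = 1.
Along the incline Mg sinθ − f = Ma, and torque about the center fR = Iα = kMR²(a/R) gives f = kMa.
Combining, a = g sinθ/(1+k) and f = kMa = kMg sinθ/(1+k).
f = 1 × 6.69 × 9.8 × sin34.6° / 2 ≈ 18.6 N.

f ≈ 18.6 N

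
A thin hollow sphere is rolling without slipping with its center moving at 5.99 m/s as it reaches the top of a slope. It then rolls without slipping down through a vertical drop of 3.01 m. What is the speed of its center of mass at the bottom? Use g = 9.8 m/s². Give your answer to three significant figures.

Here I = (2/3)MR², so the shape factor k = I/(MR²) = 2/3.
Since it rolls without slipping, ω = v/R and KE = ½Mv² + ½Iω² = ½(1+k)Mv² = (5/6)Mv².
Conserving energy between top and bottom: (5/6)Mv² = (5/6)Mv₀² + Mgh, hence v² = v₀² + 2gh/(1+k).
v = √(5.99² + 2×9.8×3.01/1.667) = √71.28 ≈ 8.44 m/s.

v ≈ 8.44 m/s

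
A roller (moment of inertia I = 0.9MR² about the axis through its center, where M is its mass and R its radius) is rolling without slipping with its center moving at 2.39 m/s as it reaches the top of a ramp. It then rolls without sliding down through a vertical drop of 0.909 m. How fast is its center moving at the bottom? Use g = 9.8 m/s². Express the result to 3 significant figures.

v ≈ 3.88 m/s

The moment of inertia is 0.9MR², giving k ≡ I/(MR²) = 0.9.
Since it rolls without slipping, ω = v/R and KE = ½Mv² + ½Iω² = ½(1+k)Mv² = (19/20)Mv².
Energy conservation: (19/20)Mv₀² + Mgh = (19/20)Mv², so v² = v₀² + 2gh/(1+k).
v = √(2.39² + 2×9.8×0.909/1.9) = √15.09 ≈ 3.88 m/s.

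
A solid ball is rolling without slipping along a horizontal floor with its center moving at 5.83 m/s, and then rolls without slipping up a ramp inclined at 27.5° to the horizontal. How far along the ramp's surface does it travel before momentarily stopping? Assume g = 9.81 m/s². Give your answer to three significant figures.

d ≈ 5.25 m

The moment of inertia is (2/5)MR², giving k ≡ I/(MR²) = 0.4.
Since it rolls without slipping, ω = v/R and KE = ½Mv² + ½Iω² = ½(1+k)Mv² = (7/10)Mv².
Setting this equal to Mgh gives the vertical rise h = (1+k)v₀²/(2g) = 1.4×5.83²/(2×9.81) = 2.425 m.
The distance along the slope is d = h/sinθ = 2.425/sin27.5° ≈ 5.25 m.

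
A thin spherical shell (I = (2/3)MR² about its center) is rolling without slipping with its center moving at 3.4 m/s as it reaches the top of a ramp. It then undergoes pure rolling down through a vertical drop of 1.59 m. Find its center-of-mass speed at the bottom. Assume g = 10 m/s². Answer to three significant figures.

v ≈ 5.54 m/s

For this body I = (2/3)MR², i.e. k = I/(MR²) = 2/3.
Pure rolling means v = ωR; then KE = ½Mv² + ½I(v/R)² = ½(1+k)Mv² = (5/6)Mv².
Energy conservation: (5/6)Mv₀² + Mgh = (5/6)Mv², so v² = v₀² + 2gh/(1+k).
v = √(3.4² + 2×10×1.59/1.667) = √30.64 ≈ 5.54 m/s.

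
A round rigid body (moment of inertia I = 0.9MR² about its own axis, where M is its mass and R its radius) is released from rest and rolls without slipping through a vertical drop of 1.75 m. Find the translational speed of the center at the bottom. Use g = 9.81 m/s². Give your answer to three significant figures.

v ≈ 4.25 m/s

With I = 0.9MR², the ratio k = I/(MR²) is 0.9.
Pure rolling means v = ωR; then KE = ½Mv² + ½I(v/R)² = ½(1+k)Mv² = (19/20)Mv².
Setting Mgh = (19/20)Mv² gives v = √(2gh/(1+k)) = √(2·9.81·1.75/1.9) ≈ 4.25 m/s.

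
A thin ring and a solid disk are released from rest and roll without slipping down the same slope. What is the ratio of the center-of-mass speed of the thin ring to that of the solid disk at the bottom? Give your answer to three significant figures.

v_ratio ≈ 0.866

Each satisfies Mgh = ½(1+k)Mv² with k = I/(MR²), so v ∝ 1/√(1+k).
For the thin ring k = 1; for the solid disk k = 0.5.
v₁/v₂ = √((1+k₂)/(1+k₁)) = √(1.5/2) ≈ 0.866.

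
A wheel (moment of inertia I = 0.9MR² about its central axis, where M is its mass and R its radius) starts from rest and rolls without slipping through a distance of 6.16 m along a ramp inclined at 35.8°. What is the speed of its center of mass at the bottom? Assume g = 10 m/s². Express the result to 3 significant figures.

v ≈ 6.16 m/s

Here I = 0.9MR², so the shape factor k = I/(MR²) = 0.9.
Rolling without slipping gives ω = v/R, so the total kinetic energy is ½Mv² + ½Iω² = ½(1+k)Mv² = (19/20)Mv².
The vertical drop is h = L sinθ = 6.16 × sin35.8° = 3.603 m.
Energy conservation: Mgh = (19/20)Mv², so v = √(2gh/(1+k)) = √(2 × 10 × 3.603 / 1.9) ≈ 6.16 m/s.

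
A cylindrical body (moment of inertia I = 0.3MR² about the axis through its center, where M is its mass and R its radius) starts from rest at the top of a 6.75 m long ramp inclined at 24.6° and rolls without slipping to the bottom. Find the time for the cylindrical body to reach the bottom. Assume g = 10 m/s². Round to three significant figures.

For this body I = 0.3MR², i.e. k = I/(MR²) = 0.3.
Along the incline Mg sinθ − f = Ma, and torque about the center fR = Iα = kMR²(a/R) gives f = kMa.
Hence a = g sinθ/(1+k) = 10×sin24.6°/1.3 = 3.202 m/s².
Starting from rest, L = ½at², so t = √(2L/a) = √(2×6.75/3.202) ≈ 2.05 s.

t ≈ 2.05 s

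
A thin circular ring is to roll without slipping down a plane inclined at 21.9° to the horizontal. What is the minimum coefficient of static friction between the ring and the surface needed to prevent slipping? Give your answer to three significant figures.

μ_min ≈ 0.201

For this body I = MR², i.e. k = I/(MR²) = 1.
Translational: Mg sinθ − f = Ma. Rotational about the CM: fR = Iα = kMRa, so f = kMa.
These give a = g sinθ/(1+k) and the required friction f = kMg sinθ/(1+k).
The normal force is N = Mg cosθ, so μ_min = f/N = k tanθ/(1+k).
μ_min = 1 × tan21.9° / 2 ≈ 0.201.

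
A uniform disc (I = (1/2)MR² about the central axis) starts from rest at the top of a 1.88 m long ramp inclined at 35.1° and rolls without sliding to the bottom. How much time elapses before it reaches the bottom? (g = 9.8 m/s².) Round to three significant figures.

Here I = (1/2)MR², so the shape factor k = I/(MR²) = 0.5.
Newton's second law down the slope: Mg sinθ − f = Ma. The torque equation fR = Iα (with α = a/R) gives f = kMa.
Hence a = g sinθ/(1+k) = 9.8×sin35.1°/1.5 = 3.757 m/s².
Starting from rest, L = ½at², so t = √(2L/a) = √(2×1.88/3.757) ≈ 1.00 s.

t ≈ 1.00 s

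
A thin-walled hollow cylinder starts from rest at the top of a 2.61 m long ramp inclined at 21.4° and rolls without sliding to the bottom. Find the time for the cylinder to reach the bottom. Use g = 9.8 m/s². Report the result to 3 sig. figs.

t ≈ 1.71 s

With I = MR², the ratio k = I/(MR²) is 1.
Newton's second law down the slope: Mg sinθ − f = Ma. The torque equation fR = Iα (with α = a/R) gives f = kMa.
Hence a = g sinθ/(1+k) = 9.8×sin21.4°/2 = 1.788 m/s².
With constant a from rest, t = √(2L/a) = √(2·2.61/1.788) ≈ 1.71 s.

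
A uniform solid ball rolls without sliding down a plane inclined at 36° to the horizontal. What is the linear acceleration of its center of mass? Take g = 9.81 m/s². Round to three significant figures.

For this body I = (2/5)MR², i.e. k = I/(MR²) = 0.4.
Translational: Mg sinθ − f = Ma. Rotational about the CM: fR = Iα = kMRa, so f = kMa.
Eliminating f: Mg sinθ = (1+k)Ma, so a = g sinθ/(1+k) = 9.81 × sin36° / 1.4 ≈ 4.12 m/s².

a ≈ 4.12 m/s²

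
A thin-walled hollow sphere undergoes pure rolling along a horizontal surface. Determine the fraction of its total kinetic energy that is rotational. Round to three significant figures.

Here I = (2/3)MR², so the shape factor k = I/(MR²) = 2/3.
Since ω = v/R, the translational part is ½Mv² and the rotational part is ½I(v/R)² = ½kMv²; the total is ½(1+k)Mv².
The rotational fraction is therefore k/(1+k) = (2/3)/1.667 ≈ 0.400.

fraction ≈ 0.400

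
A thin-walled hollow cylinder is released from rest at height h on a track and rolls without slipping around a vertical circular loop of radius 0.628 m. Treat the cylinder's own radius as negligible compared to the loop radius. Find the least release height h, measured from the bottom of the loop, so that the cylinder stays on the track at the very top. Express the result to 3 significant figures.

h_min ≈ 1.88 m

The moment of inertia is MR², giving k ≡ I/(MR²) = 1.
At the top, contact is just lost when gravity alone supplies the centripetal force: Mg = Mv_top²/r, i.e. v_top² = gr.
With ω = v/R, the kinetic energy at speed v is ½(1+k)Mv² = Mv².
Energy conservation from release (height h) to the top (height 2r): Mgh = Mg(2r) + M·gr.
Thus h_min = 2r + (1+k)r/2 = r(2 + 2/2) = 0.628 × 3 ≈ 1.88 m.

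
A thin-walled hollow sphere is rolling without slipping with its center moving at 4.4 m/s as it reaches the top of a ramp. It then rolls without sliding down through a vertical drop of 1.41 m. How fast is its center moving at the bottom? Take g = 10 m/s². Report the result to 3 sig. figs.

v ≈ 6.02 m/s

The moment of inertia is (2/3)MR², giving k ≡ I/(MR²) = 2/3.
Rolling without slipping gives ω = v/R, so the total kinetic energy is ½Mv² + ½Iω² = ½(1+k)Mv² = (5/6)Mv².
Conserving energy between top and bottom: (5/6)Mv² = (5/6)Mv₀² + Mgh, hence v² = v₀² + 2gh/(1+k).
v = √(4.4² + 2×10×1.41/1.667) = √36.28 ≈ 6.02 m/s.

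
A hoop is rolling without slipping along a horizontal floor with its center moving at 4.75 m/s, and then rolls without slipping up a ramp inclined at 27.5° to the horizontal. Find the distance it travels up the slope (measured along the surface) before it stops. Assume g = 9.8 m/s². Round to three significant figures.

d ≈ 4.99 m

For this body I = MR², i.e. k = I/(MR²) = 1.
Since it rolls without slipping, ω = v/R and KE = ½Mv² + ½Iω² = ½(1+k)Mv² = Mv².
Setting this equal to Mgh gives the vertical rise h = (1+k)v₀²/(2g) = 2×4.75²/(2×9.8) = 2.302 m.
Along the incline, d = h/sinθ = 2.302/sin27.5° ≈ 4.99 m.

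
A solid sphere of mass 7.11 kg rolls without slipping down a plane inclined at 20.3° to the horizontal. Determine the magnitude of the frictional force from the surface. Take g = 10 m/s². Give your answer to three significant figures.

f ≈ 7.05 N

The moment of inertia is (2/5)MR², giving k ≡ I/(MR²) = 0.4.
Translational: Mg sinθ − f = Ma. Rotational about the CM: fR = Iα = kMRa, so f = kMa.
Combining, a = g sinθ/(1+k) and f = kMa = kMg sinθ/(1+k).
f = 0.4 × 7.11 × 10 × sin20.3° / 1.4 ≈ 7.05 N.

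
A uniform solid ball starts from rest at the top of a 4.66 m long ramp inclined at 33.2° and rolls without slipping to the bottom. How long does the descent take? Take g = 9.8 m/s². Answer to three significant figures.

For this body I = (2/5)MR², i.e. k = I/(MR²) = 0.4.
Along the incline Mg sinθ − f = Ma, and torque about the center fR = Iα = kMR²(a/R) gives f = kMa.
Hence a = g sinθ/(1+k) = 9.8×sin33.2°/1.4 = 3.833 m/s².
Starting from rest, L = ½at², so t = √(2L/a) = √(2×4.66/3.833) ≈ 1.56 s.

t ≈ 1.56 s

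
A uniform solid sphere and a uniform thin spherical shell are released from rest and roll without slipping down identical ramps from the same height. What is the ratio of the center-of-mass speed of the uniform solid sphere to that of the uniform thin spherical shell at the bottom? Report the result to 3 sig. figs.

Each satisfies Mgh = ½(1+k)Mv² with k = I/(MR²), so v ∝ 1/√(1+k).
For the uniform solid sphere k = 0.4; for the uniform thin spherical shell k = 2/3.
v₁/v₂ = √((1+k₂)/(1+k₁)) = √(1.667/1.4) ≈ 1.09.

v_ratio ≈ 1.09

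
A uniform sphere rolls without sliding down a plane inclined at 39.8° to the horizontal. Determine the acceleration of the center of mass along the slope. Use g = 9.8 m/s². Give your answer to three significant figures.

a ≈ 4.48 m/s²

For this body I = (2/5)MR², i.e. k = I/(MR²) = 0.4.
Newton's second law down the slope: Mg sinθ − f = Ma. The torque equation fR = Iα (with α = a/R) gives f = kMa.
Eliminating f: Mg sinθ = (1+k)Ma, so a = g sinθ/(1+k) = 9.8 × sin39.8° / 1.4 ≈ 4.48 m/s².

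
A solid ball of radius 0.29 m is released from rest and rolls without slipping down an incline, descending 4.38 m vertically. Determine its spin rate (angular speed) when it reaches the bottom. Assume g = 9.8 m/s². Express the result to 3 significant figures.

ω ≈ 27.0 rad/s

The moment of inertia is (2/5)MR², giving k ≡ I/(MR²) = 0.4.
The rolling condition ω = v/R makes the rotational term ½I(v/R)² = ½kMv², so KE_total = ½(1+k)Mv² = (7/10)Mv².
Energy conservation Mgh = ½(1+k)Mv² gives v = √(2gh/(1+k)) = √(2 × 9.8 × 4.38 / 1.4) = 7.831 m/s.
Then ω = v/R = 7.831 / 0.29 ≈ 27.0 rad/s.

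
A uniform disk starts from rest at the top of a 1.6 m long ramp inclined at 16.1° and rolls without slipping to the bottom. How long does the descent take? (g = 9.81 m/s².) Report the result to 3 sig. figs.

For this body I = (1/2)MR², i.e. k = I/(MR²) = 0.5.
Along the incline Mg sinθ − f = Ma, and torque about the center fR = Iα = kMR²(a/R) gives f = kMa.
Hence a = g sinθ/(1+k) = 9.81×sin16.1°/1.5 = 1.814 m/s².
Starting from rest, L = ½at², so t = √(2L/a) = √(2×1.6/1.814) ≈ 1.33 s.

t ≈ 1.33 s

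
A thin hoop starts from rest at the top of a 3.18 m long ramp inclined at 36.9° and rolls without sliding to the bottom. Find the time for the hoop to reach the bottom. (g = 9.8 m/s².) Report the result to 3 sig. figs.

The moment of inertia is MR², giving k ≡ I/(MR²) = 1.
Newton's second law down the slope: Mg sinθ − f = Ma. The torque equation fR = Iα (with α = a/R) gives f = kMa.
Hence a = g sinθ/(1+k) = 9.8×sin36.9°/2 = 2.942 m/s².
Starting from rest, L = ½at², so t = √(2L/a) = √(2×3.18/2.942) ≈ 1.47 s.

t ≈ 1.47 s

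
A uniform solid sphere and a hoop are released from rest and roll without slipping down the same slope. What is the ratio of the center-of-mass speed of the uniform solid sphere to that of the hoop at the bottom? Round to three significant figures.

v_ratio ≈ 1.20

Each satisfies Mgh = ½(1+k)Mv² with k = I/(MR²), so v ∝ 1/√(1+k).
For the uniform solid sphere k = 0.4; for the hoop k = 1.
v₁/v₂ = √((1+k₂)/(1+k₁)) = √(2/1.4) ≈ 1.20.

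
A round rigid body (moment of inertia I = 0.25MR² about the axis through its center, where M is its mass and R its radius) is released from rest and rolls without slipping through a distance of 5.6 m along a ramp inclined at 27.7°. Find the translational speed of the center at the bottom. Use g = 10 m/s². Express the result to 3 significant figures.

With I = 0.25MR², the ratio k = I/(MR²) is 0.25.
Since it rolls without slipping, ω = v/R and KE = ½Mv² + ½Iω² = ½(1+k)Mv² = (5/8)Mv².
The vertical drop is h = L sinθ = 5.6 × sin27.7° = 2.603 m.
Setting Mgh = (5/8)Mv² gives v = √(2gh/(1+k)) = √(2·10·2.603/1.25) ≈ 6.45 m/s.

v ≈ 6.45 m/s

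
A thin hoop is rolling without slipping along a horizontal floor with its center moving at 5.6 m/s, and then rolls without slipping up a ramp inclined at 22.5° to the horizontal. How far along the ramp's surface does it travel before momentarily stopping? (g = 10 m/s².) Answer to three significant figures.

d ≈ 8.19 m

Here I = MR², so the shape factor k = I/(MR²) = 1.
Rolling without slipping gives ω = v/R, so the total kinetic energy is ½Mv² + ½Iω² = ½(1+k)Mv² = Mv².
Setting this equal to Mgh gives the vertical rise h = (1+k)v₀²/(2g) = 2×5.6²/(2×10) = 3.136 m.
The distance along the slope is d = h/sinθ = 3.136/sin22.5° ≈ 8.19 m.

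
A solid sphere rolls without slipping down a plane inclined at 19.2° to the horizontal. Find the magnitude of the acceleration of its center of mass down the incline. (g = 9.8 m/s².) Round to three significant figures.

a ≈ 2.30 m/s²

With I = (2/5)MR², the ratio k = I/(MR²) is 0.4.
Translational: Mg sinθ − f = Ma. Rotational about the CM: fR = Iα = kMRa, so f = kMa.
Eliminating f: Mg sinθ = (1+k)Ma, so a = g sinθ/(1+k) = 9.8 × sin19.2° / 1.4 ≈ 2.30 m/s².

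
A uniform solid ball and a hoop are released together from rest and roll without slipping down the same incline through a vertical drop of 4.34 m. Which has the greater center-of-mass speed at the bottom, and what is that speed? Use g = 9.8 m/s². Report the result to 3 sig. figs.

For rolling without slipping, Mgh = ½(1+k)Mv² where k = I/(MR²), so v = √(2gh/(1+k)).
Uniform solid ball: k = 0.4, giving v = √(2×9.8×4.34/1.4) = 7.795 m/s.
Hoop: k = 1, giving v = √(2×9.8×4.34/2) = 6.522 m/s.
The smaller k wins: the uniform solid ball, at ≈ 7.79 m/s.

the uniform solid ball, at v ≈ 7.79 m/s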